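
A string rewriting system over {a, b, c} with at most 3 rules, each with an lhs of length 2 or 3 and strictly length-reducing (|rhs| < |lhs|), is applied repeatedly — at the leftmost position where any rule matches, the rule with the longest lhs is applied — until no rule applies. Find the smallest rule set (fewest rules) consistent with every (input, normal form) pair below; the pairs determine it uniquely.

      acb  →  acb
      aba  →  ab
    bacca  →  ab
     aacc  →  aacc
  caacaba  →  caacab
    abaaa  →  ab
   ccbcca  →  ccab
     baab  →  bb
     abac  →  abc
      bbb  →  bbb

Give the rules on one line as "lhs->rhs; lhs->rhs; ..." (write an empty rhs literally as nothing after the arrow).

  | acb
  | aba => ab
  | bacca => bcca => aba => ab
  | aacc

ba->b; bcc->ab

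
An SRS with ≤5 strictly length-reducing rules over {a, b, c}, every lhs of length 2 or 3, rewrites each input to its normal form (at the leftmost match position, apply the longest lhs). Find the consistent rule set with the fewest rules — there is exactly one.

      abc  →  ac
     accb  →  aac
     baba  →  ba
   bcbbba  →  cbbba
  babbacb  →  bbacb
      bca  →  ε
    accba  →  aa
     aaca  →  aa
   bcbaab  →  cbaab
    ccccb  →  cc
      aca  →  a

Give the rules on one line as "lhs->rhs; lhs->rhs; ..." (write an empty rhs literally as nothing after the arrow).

  | abc => ac
  | accb => aac
  | baba => ba
  | bcbbba => cbbba

bab->b; bc->c; ca->; ccb->ac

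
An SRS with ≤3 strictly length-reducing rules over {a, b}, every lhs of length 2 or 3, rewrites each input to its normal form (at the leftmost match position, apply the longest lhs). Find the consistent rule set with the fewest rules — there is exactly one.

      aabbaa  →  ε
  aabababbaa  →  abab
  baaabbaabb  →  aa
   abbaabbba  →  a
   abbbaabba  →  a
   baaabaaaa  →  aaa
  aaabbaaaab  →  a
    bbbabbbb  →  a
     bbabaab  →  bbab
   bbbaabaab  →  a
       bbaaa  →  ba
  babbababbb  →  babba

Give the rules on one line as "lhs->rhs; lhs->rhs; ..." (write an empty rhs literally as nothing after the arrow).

  | aabbaa => baa => ε
  | aabababbaa => ababbaa => abab
  | baaabbaabb => abbaabb => abbb => aa
  | abbaabbba => abbbba => aaba => a

aab->; baa->; bbb->a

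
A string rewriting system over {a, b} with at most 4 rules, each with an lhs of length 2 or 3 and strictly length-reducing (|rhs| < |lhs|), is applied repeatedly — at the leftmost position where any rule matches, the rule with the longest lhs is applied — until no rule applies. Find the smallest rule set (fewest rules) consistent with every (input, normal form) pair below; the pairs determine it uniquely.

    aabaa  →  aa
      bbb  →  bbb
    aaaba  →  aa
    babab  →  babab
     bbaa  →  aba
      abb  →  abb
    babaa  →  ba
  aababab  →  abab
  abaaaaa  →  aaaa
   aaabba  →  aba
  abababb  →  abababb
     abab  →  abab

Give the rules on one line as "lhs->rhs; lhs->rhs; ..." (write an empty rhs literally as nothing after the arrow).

aab->; baa->; bba->ab

  | aabaa => aa
  | bbb
  | aaaba => aa
  | babab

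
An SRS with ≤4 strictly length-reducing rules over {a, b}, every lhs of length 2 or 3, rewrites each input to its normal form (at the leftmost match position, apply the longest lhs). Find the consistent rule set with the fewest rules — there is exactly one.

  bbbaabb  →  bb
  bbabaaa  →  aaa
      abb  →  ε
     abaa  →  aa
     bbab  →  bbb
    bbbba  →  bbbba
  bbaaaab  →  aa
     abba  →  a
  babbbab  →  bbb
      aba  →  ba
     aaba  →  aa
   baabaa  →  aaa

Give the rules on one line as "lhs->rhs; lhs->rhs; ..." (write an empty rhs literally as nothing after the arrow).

  | bbbaabb => bbaabb => baabb => aabb => bab => bb
  | bbabaaa => bbbaaa => bbaaa => baaa => aaa
  | abb => ε
  | abaa => baa => aa

aab->ba; ab->b; abb->; baa->aa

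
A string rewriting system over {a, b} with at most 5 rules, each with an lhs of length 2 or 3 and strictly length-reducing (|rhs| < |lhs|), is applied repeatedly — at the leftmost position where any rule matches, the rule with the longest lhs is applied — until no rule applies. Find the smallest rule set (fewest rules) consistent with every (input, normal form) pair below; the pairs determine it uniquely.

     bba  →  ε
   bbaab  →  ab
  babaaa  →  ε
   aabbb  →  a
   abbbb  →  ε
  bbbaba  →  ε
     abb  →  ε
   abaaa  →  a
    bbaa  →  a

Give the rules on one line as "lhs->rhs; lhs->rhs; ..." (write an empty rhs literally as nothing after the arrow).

  | bba => aa => ε
  | bbaab => aaab => ab
  | babaaa => baaa => aa => ε
  | aabbb => bbb => bb => a

aa->; ba->; bb->a; bbb->bb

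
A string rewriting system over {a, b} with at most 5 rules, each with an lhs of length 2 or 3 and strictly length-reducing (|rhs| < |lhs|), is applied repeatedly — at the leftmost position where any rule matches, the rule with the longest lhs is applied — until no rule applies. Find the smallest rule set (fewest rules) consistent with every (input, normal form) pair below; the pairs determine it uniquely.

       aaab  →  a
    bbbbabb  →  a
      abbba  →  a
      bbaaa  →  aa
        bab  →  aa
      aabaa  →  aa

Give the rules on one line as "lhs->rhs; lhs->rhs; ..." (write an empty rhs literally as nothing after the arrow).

aaa->aa; ab->; ba->a; bab->aa

  | aaab => aab => a
  | bbbbabb => bbbaab => bbaab => baab => aab => a
  | abbba => bba => ba => a
  | bbaaa => baaa => aaa => aa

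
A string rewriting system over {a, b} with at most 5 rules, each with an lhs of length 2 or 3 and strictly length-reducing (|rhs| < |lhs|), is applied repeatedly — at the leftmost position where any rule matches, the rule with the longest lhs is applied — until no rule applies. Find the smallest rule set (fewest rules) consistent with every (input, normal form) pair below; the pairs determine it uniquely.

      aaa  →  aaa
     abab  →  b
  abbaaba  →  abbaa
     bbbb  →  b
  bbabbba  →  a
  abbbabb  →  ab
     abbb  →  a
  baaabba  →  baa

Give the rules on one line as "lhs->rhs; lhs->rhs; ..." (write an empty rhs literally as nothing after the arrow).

  | aaa
  | abab => b
  | abbaaba => abbaa
  | bbbb => b

aab->a; aba->; bab->; bbb->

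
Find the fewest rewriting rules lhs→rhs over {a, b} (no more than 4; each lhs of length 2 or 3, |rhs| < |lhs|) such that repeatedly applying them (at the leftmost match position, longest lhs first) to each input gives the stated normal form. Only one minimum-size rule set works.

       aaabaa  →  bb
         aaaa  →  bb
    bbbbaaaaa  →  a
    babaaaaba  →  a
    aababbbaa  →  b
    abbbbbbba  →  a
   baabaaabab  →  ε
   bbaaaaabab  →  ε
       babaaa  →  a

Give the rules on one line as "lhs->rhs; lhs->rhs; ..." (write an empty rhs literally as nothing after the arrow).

aa->b; ab->; bba->a

  | aaabaa => babaa => baa => bb
  | aaaa => baa => bb
  | bbbbaaaaa => bbaaaaa => aaaaa => baaa => bba => a
  | babaaaaba => baaaaba => bbaaba => aaba => bba => a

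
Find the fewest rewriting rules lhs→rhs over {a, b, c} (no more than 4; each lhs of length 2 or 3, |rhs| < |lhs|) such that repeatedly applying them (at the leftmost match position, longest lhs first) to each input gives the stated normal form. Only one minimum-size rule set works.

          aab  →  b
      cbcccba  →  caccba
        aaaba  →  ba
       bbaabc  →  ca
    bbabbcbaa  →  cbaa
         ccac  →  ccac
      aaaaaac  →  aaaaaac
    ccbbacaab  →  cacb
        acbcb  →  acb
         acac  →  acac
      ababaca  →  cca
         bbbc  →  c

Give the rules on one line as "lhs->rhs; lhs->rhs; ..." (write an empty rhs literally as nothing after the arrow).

ab->b; bba->c; bc->a; cbb->

  | aab => ab => b
  | cbcccba => caccba
  | aaaba => aaba => aba => ba
  | bbaabc => cabc => cbc => ca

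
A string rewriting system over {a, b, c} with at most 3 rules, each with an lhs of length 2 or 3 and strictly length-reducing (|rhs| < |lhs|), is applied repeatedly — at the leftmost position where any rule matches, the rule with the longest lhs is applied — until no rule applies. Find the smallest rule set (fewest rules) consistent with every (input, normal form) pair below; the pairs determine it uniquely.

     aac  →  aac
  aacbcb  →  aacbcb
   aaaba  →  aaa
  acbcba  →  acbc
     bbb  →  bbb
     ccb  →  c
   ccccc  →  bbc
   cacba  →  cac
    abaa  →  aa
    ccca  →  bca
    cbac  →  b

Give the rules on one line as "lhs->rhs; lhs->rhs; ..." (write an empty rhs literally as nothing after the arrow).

ba->; cc->b; ccb->c

  | aac
  | aacbcb
  | aaaba => aaa
  | acbcba => acbc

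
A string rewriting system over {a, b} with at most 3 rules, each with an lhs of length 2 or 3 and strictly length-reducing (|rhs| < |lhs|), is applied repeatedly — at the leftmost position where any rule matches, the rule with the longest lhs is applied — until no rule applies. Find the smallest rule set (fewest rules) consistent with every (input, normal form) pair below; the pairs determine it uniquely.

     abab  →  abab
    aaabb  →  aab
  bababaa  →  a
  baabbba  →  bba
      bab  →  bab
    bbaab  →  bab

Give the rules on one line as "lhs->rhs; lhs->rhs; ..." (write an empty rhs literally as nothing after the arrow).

abb->b; baa->a

  | abab
  | aaabb => aab
  | bababaa => babaa => baa => a
  | baabbba => abbba => bba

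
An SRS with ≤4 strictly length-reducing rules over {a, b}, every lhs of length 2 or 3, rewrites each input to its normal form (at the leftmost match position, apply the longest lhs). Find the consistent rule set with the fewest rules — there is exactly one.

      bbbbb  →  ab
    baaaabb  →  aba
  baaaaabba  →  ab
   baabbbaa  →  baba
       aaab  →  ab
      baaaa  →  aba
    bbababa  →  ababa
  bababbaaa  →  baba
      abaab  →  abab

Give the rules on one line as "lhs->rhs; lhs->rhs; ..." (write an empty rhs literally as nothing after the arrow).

aa->a; aaa->bb; bb->a

  | bbbbb => abbb => aab => ab
  | baaaabb => bbbabb => ababb => abaa => aba
  | baaaaabba => bbbaabba => abaabba => ababba => abaaa => abbb => aab => ab
  | baabbbaa => babbbaa => baabaa => babaa => baba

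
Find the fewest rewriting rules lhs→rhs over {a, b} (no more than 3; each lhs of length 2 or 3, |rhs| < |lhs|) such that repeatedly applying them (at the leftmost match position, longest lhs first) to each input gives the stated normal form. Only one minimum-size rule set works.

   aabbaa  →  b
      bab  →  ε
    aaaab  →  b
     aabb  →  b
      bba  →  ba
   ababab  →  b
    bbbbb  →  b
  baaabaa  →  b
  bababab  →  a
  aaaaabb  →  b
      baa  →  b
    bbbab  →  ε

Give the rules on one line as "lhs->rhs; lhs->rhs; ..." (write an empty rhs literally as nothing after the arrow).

aa->b; bab->; bb->b

  | aabbaa => bbbaa => bbaa => baa => bb => b
  | bab => ε
  | aaaab => baab => bbb => bb => b
  | aabb => bbb => bb => b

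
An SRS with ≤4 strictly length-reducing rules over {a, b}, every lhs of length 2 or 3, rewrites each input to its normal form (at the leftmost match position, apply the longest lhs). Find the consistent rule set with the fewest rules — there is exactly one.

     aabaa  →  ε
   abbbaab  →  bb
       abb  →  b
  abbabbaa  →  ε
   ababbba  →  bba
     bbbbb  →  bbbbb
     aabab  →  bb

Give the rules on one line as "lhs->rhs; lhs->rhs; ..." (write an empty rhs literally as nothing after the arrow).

  | aabaa => bbaa => baa => aa => ε
  | abbbaab => bbaab => baab => aab => bb
  | abb => b
  | abbabbaa => babbaa => bbaa => baa => aa => ε

aa->; aab->bb; ab->; baa->aa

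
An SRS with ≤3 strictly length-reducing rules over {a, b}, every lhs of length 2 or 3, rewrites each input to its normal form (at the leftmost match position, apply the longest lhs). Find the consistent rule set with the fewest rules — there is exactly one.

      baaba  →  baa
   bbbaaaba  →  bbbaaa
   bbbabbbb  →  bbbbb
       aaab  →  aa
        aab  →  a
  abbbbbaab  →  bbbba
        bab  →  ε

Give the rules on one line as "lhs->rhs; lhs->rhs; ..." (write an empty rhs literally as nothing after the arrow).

ab->; bab->

  | baaba => baa
  | bbbaaaba => bbbaaa
  | bbbabbbb => bbbbb
  | aaab => aa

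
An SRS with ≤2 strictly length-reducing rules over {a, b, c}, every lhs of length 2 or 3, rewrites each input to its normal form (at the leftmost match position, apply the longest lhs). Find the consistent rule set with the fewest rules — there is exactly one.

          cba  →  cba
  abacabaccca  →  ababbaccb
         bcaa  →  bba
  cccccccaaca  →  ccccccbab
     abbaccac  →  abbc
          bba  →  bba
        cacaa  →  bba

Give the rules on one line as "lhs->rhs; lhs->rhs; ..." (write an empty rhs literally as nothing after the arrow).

acb->; ca->b

  | cba
  | abacabaccca => ababbaccca => ababbaccb
  | bcaa => bba
  | cccccccaaca => ccccccbaca => ccccccbab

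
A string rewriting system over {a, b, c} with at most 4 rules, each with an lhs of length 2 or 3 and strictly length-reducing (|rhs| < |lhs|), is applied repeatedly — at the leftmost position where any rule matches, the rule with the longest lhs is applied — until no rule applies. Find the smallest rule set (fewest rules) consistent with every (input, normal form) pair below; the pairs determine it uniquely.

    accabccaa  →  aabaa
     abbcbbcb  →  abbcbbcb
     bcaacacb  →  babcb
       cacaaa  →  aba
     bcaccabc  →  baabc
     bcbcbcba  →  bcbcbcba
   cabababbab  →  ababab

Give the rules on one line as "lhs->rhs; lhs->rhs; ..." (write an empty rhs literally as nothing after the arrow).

aaa->ab; bba->; ca->a

  | accabccaa => acabccaa => aabccaa => aabcaa => aabaa
  | abbcbbcb
  | bcaacacb => baacacb => baaacb => babcb
  | cacaaa => acaaa => aaaa => aba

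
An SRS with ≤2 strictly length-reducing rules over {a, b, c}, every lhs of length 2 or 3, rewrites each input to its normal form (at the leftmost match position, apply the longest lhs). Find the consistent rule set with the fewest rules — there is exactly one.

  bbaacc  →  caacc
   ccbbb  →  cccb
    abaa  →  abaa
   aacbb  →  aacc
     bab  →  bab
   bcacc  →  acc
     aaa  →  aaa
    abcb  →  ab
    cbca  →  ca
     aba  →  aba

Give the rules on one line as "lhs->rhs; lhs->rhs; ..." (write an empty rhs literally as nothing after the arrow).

  | bbaacc => caacc
  | ccbbb => cccb
  | abaa
  | aacbb => aacc

bb->c; bc->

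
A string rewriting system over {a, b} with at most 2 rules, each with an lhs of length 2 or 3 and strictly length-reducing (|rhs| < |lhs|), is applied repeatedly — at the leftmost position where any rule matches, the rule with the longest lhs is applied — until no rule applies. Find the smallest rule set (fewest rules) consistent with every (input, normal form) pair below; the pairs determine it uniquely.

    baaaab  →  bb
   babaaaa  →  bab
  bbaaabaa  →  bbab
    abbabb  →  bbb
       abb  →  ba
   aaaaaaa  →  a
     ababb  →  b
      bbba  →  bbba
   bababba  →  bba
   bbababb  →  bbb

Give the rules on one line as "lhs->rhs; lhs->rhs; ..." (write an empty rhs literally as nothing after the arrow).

aa->; abb->ba

  | baaaab => baab => bb
  | babaaaa => babaa => bab
  | bbaaabaa => bbabaa => bbab
  | abbabb => baabb => bbb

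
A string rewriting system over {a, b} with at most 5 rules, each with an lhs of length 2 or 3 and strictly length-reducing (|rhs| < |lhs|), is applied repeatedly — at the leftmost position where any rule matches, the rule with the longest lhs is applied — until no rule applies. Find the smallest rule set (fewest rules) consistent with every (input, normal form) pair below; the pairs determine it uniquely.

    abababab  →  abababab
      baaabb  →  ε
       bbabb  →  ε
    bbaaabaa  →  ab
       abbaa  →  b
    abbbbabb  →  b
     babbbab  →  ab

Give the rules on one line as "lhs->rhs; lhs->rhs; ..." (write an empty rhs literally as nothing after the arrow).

  | abababab
  | baaabb => bbabb => bbb => ε
  | bbabb => bbb => ε
  | bbaaabaa => bbbabaa => abaa => ab

aa->; aaa->ba; abb->b; bbb->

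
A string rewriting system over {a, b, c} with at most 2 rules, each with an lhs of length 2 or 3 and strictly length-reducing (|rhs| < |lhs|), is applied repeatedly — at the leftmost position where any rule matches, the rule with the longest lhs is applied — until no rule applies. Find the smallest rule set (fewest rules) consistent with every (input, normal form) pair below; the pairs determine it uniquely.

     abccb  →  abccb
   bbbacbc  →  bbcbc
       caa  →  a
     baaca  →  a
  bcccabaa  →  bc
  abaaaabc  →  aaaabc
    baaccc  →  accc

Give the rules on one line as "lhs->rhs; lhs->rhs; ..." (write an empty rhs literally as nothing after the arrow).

  | abccb
  | bbbacbc => bbcbc
  | caa => a
  | baaca => aca => a

ba->; ca->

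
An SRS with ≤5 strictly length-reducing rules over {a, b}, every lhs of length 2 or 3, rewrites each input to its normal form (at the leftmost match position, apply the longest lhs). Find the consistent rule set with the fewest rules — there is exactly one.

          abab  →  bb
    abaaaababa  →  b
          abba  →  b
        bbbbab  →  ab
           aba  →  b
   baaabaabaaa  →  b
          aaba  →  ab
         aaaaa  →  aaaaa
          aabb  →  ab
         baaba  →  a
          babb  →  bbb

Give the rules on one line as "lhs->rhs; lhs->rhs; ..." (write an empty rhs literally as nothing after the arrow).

  | abab => bb
  | abaaaababa => baaababa => baababa => bababa => bbaba => aba => b
  | abba => ba => b
  | bbbbab => bbab => ab

aba->b; abb->b; ba->b; bba->a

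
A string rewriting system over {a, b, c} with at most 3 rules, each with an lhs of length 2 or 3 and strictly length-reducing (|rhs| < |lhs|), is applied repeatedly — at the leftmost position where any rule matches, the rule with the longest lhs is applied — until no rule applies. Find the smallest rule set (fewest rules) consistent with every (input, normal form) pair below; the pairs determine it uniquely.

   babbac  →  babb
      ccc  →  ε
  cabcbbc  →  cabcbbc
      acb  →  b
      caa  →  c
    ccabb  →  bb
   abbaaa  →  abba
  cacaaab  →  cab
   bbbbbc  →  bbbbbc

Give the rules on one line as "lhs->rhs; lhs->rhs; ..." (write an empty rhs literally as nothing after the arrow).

  | babbac => babb
  | ccc => ac => ε
  | cabcbbc
  | acb => b

aa->; ac->; cc->a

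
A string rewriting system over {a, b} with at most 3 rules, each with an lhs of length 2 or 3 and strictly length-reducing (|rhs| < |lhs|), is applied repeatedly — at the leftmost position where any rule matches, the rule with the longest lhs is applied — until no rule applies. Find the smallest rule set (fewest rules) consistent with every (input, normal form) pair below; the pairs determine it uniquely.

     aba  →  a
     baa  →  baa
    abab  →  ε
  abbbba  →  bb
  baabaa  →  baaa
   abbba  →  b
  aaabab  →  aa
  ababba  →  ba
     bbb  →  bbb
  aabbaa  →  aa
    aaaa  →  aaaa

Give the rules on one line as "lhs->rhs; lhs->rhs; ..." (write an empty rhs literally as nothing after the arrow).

ab->; bba->b

  | aba => a
  | baa
  | abab => ab => ε
  | abbbba => bbba => bb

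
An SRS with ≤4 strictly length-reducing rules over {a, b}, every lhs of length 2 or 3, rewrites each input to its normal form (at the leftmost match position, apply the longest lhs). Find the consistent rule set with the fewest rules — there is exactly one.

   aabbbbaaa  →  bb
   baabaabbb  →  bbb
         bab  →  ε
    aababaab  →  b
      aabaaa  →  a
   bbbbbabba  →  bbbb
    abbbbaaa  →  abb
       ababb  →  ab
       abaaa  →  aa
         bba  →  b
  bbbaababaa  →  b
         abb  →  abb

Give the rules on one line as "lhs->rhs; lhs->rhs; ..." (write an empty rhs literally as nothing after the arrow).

aab->b; ba->; baa->; bab->

  | aabbbbaaa => bbbbaaa => bbba => bb
  | baabaabbb => baabbb => bbb
  | bab => ε
  | aababaab => babaab => aab => b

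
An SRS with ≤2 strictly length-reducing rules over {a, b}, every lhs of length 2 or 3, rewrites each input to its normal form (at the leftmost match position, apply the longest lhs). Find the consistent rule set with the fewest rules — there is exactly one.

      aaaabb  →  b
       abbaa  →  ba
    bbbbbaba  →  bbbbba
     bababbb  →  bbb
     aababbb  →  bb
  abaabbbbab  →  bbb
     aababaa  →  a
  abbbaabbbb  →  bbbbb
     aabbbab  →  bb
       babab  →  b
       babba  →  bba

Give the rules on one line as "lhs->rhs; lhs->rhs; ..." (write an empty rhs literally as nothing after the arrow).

  | aaaabb => aaabb => aabb => abb => b
  | abbaa => baa => ba
  | bbbbbaba => bbbbba
  | bababbb => babbb => bbb

aa->a; ab->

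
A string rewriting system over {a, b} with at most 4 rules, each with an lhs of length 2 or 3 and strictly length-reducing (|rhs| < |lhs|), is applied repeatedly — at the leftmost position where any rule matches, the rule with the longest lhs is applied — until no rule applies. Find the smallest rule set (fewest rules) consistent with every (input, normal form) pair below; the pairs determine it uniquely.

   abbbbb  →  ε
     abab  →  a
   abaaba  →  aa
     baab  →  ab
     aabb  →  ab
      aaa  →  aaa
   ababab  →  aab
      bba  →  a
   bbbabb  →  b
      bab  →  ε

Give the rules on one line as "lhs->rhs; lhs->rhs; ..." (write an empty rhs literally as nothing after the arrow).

  | abbbbb => bbbb => bb => ε
  | abab => a
  | abaaba => aaba => aa
  | baab => ab

abb->b; ba->; bab->; bb->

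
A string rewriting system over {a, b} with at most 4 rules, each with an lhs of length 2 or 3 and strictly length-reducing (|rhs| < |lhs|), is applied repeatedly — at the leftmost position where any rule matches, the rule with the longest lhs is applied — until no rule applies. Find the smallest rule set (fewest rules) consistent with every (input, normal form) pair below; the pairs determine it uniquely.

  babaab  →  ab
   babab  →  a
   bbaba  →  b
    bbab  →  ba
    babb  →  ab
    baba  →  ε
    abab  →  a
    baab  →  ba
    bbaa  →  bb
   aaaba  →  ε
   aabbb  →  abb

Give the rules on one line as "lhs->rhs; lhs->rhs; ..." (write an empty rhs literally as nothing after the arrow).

  | babaab => aaab => ab
  | babab => aab => a
  | bbaba => baa => b
  | bbab => ba

aa->; aab->a; aba->aa; bab->a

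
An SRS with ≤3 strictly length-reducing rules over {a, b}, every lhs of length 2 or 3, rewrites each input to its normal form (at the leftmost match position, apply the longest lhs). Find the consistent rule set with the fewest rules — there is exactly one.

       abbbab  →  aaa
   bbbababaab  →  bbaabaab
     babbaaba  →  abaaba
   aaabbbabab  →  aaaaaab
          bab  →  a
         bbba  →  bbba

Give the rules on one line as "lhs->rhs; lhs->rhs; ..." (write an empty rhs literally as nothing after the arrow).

abb->aa; bab->a

  | abbbab => aabab => aaa
  | bbbababaab => bbaabaab
  | babbaaba => abaaba
  | aaabbbabab => aaaababab => aaaaaab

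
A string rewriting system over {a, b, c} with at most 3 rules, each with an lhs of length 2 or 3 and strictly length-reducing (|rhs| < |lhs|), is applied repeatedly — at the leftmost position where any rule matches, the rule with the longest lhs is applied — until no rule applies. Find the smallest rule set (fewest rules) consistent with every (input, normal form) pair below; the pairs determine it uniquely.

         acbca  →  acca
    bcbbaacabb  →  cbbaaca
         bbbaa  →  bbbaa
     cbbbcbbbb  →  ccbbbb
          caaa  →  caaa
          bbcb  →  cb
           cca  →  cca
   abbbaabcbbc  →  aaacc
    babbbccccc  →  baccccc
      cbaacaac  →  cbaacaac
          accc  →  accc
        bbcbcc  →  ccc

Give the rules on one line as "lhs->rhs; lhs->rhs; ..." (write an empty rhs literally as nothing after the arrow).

  | acbca => acca
  | bcbbaacabb => cbbaacabb => cbbaacab => cbbaaca
  | bbbaa
  | cbbbcbbbb => cbbcbbbb => cbcbbbb => ccbbbb

ab->a; bc->c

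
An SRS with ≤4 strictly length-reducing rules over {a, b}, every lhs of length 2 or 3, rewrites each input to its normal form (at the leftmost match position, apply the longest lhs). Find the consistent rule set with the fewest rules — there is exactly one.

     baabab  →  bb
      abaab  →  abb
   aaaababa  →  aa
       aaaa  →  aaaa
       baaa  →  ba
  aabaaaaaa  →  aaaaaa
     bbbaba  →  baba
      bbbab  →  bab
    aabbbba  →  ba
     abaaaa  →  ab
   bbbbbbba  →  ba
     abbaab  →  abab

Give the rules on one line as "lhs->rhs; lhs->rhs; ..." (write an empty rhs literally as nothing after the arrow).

  | baabab => bbab => bb
  | abaab => abb
  | aaaababa => aaaba => aa
  | aaaa

aab->; baa->b; bba->b; bbb->b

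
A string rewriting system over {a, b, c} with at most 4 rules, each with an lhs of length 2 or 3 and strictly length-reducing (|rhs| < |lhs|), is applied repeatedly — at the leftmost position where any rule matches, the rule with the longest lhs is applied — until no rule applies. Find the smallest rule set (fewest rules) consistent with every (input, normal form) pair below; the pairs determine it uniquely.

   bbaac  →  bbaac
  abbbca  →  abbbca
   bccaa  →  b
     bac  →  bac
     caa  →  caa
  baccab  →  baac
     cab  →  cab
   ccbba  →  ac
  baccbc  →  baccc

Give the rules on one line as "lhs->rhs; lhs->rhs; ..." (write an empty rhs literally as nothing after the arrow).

  | bbaac
  | abbbca
  | bccaa => baca => b
  | bac

aca->; cb->c; cca->ac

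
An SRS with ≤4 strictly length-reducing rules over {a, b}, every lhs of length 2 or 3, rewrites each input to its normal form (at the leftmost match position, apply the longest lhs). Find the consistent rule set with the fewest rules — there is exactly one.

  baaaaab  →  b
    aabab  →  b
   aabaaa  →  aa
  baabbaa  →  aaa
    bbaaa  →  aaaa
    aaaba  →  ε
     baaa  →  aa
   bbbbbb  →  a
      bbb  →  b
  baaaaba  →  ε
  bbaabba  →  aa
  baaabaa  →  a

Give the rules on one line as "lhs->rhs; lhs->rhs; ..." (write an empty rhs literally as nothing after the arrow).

ab->b; ba->; bb->a

  | baaaaab => aaaab => aaab => aab => ab => b
  | aabab => abab => bab => b
  | aabaaa => abaaa => baaa => aa
  | baabbaa => abbaa => bbaa => aaa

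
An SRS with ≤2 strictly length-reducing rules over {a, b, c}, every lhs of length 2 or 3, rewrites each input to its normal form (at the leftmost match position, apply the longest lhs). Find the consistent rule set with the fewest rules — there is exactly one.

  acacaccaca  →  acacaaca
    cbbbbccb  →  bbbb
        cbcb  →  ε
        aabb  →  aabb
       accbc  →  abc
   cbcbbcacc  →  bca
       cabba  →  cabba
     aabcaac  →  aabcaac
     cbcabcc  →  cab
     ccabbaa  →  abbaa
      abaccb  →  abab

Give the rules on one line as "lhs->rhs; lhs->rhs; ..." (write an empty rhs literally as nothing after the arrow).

  | acacaccaca => acacaaca
  | cbbbbccb => bbbccb => bbbb
  | cbcb => cb => ε
  | aabb

cb->; cc->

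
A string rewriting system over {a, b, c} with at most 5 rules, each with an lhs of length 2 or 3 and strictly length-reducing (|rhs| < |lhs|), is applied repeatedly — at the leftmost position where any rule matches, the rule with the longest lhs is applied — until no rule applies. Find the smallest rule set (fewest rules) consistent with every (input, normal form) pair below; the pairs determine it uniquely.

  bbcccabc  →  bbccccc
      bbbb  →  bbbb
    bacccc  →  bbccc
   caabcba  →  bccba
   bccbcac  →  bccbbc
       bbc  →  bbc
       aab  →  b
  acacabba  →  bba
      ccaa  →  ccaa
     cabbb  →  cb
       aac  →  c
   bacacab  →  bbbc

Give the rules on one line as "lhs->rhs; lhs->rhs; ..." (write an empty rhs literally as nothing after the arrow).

ab->c; abb->; ac->b; cac->bc

  | bbcccabc => bbccccc
  | bbbb
  | bacccc => bbccc
  | caabcba => caccba => bccba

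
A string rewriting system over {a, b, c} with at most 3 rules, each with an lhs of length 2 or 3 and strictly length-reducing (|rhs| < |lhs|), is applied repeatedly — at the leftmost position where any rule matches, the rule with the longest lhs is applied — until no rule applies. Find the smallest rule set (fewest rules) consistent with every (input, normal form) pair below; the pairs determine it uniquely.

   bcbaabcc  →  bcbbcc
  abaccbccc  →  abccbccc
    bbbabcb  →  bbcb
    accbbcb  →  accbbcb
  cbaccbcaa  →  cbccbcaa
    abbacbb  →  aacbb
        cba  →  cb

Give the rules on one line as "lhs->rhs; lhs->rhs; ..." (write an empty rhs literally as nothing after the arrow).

ba->b; bba->a

  | bcbaabcc => bcbabcc => bcbbcc
  | abaccbccc => abccbccc
  | bbbabcb => babcb => bbcb
  | accbbcb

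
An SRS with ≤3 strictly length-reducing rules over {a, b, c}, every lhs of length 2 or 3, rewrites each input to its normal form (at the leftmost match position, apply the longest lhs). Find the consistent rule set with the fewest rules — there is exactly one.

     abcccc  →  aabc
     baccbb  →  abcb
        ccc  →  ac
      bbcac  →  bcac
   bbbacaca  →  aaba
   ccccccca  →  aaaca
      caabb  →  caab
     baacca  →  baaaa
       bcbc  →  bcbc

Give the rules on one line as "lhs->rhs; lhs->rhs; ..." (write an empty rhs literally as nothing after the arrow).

bac->ab; bb->b; cc->a

  | abcccc => abacc => aabc
  | baccbb => abcbb => abcb
  | ccc => ac
  | bbcac => bcac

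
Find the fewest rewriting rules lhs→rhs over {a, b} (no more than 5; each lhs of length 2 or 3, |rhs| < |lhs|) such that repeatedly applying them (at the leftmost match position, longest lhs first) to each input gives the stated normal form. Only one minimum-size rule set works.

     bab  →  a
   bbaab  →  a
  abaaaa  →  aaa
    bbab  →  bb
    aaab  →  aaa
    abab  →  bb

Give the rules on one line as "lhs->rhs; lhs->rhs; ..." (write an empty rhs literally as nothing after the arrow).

ab->a; aba->b; ba->a; bba->b

  | bab => ab => a
  | bbaab => bab => ab => a
  | abaaaa => baaa => aaa
  | bbab => bb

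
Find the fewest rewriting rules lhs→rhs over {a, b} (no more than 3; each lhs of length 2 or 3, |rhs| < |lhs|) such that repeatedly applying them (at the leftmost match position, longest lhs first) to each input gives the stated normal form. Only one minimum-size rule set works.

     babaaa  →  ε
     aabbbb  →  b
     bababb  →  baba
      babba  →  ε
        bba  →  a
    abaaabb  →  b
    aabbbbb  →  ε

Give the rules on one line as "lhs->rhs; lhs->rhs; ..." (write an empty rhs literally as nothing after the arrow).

  | babaaa => babba => baa => bb => ε
  | aabbbb => bbbbb => bbb => b
  | bababb => baba
  | babba => baa => bb => ε

aa->b; bb->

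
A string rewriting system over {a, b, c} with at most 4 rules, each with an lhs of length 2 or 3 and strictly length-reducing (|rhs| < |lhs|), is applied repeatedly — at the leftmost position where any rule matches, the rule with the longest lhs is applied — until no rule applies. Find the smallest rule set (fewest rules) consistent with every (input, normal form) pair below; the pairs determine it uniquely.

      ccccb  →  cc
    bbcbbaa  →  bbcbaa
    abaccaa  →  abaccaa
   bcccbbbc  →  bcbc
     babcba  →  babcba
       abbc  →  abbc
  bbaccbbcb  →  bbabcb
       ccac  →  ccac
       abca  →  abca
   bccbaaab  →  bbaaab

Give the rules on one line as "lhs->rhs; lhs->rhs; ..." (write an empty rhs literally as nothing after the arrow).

  | ccccb => cc
  | bbcbbaa => bbcbaa
  | abaccaa
  | bcccbbbc => bcbbbc => bcbbc => bcbc

bcc->b; cbb->cb; ccb->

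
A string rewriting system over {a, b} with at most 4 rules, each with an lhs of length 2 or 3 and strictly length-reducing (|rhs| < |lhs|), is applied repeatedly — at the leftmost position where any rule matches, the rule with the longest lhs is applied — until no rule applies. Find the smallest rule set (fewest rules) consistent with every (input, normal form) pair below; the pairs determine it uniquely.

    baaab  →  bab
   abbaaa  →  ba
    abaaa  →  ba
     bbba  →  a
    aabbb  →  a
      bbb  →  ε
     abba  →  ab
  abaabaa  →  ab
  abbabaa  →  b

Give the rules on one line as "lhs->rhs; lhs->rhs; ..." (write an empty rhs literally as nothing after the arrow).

  | baaab => baab => bab
  | abbaaa => aabaa => abaa => ba
  | abaaa => baa => ba
  | bbba => a

aa->a; aba->b; bba->ab; bbb->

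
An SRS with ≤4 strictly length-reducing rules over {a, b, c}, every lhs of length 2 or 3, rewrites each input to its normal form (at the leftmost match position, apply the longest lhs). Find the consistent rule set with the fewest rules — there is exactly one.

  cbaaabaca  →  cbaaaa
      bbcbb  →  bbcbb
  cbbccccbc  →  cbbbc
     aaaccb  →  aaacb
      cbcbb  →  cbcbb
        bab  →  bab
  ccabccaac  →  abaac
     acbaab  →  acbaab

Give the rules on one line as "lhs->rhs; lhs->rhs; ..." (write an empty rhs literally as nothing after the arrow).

acc->ac; bac->; cc->

  | cbaaabaca => cbaaaa
  | bbcbb
  | cbbccccbc => cbbccbc => cbbbc
  | aaaccb => aaacb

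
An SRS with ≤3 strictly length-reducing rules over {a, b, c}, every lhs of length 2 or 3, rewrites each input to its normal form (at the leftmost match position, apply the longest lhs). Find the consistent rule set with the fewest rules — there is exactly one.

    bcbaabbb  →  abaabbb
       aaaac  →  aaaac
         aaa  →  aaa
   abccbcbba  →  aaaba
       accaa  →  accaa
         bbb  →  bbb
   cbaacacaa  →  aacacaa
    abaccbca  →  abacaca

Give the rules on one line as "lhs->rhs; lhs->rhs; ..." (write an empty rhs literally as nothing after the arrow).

bc->a; cb->; cbc->ac

  | bcbaabbb => abaabbb
  | aaaac
  | aaa
  | abccbcbba => aacbcbba => aaacbba => aaaba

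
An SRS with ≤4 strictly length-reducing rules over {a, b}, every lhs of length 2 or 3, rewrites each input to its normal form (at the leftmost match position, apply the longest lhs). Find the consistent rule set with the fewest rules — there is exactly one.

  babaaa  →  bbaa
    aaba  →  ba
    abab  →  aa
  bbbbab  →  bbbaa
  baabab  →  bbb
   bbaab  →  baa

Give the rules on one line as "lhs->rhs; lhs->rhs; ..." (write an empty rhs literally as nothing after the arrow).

aaa->bb; ab->b; bab->aa

  | babaaa => aaaaa => bbaa
  | aaba => aba => ba
  | abab => bab => aa
  | bbbbab => bbbaa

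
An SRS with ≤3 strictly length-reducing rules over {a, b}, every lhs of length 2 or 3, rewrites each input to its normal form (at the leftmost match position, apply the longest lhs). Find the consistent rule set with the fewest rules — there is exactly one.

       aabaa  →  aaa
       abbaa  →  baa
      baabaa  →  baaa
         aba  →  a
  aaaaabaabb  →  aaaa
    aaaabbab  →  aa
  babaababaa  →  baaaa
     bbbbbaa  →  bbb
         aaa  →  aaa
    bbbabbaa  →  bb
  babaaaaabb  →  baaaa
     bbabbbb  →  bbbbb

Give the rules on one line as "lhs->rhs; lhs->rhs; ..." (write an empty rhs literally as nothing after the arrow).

ab->; bab->ba; bba->b

  | aabaa => aaa
  | abbaa => baa
  | baabaa => baaa
  | aba => a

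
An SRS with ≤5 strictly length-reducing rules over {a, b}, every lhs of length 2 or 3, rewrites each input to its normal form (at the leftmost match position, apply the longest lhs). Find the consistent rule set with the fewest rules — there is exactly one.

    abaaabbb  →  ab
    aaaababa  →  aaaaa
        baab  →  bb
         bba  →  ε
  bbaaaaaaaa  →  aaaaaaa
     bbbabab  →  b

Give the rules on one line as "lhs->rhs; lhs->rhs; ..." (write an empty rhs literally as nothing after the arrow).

abb->ab; baa->b; bab->; bba->

  | abaaabbb => ababbb => abb => ab
  | aaaababa => aaaaa
  | baab => bb
  | bba => ε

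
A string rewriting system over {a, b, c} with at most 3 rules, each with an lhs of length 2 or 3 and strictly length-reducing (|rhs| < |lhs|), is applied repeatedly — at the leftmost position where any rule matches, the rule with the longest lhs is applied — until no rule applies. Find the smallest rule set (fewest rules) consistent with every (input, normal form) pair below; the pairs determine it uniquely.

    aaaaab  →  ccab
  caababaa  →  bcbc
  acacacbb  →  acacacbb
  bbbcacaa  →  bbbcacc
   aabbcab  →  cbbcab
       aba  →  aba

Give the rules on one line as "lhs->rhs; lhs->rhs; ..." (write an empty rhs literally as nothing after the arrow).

  | aaaaab => caaab => ccab
  | caababaa => ccbabaa => baabaa => bcbaa => bcbc
  | acacacbb
  | bbbcacaa => bbbcacc

aa->c; ccb->ba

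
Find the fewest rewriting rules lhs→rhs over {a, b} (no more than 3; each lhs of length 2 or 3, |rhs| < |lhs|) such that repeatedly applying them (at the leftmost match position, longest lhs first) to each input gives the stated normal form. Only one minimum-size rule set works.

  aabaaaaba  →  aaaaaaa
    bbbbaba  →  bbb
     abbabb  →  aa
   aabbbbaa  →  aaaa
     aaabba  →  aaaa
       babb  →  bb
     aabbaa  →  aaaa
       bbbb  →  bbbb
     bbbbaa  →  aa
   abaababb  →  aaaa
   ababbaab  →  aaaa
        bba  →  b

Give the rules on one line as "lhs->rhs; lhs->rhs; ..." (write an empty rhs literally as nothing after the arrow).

  | aabaaaaba => aaaaaaba => aaaaaaa
  | bbbbaba => bbbba => bbb
  | abbabb => ababb => aabb => aab => aa
  | aabbbbaa => aabbbaa => aabbaa => aabaa => aaaa

ab->a; ba->; baa->aa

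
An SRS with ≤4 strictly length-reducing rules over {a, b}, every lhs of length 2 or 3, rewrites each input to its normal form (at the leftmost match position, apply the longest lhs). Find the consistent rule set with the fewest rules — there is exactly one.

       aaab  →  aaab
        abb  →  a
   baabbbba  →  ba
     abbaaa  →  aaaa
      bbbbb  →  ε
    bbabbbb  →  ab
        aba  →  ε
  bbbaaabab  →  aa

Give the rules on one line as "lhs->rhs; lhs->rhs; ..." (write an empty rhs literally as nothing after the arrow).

  | aaab
  | abb => a
  | baabbbba => baaba => babb => ba
  | abbaaa => aaaa

aba->bb; bb->; bbb->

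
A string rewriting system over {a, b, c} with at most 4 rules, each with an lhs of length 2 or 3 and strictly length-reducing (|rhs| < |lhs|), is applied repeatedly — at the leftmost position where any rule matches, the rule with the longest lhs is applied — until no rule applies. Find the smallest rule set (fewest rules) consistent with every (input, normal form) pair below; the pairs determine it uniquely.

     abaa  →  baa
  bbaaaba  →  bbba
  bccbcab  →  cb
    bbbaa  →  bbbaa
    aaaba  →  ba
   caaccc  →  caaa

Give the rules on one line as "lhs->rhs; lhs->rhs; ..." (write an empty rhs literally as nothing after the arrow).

ab->b; bc->; ccc->a

  | abaa => baa
  | bbaaaba => bbaaba => bbaba => bbba
  | bccbcab => cbcab => cab => cb
  | bbbaa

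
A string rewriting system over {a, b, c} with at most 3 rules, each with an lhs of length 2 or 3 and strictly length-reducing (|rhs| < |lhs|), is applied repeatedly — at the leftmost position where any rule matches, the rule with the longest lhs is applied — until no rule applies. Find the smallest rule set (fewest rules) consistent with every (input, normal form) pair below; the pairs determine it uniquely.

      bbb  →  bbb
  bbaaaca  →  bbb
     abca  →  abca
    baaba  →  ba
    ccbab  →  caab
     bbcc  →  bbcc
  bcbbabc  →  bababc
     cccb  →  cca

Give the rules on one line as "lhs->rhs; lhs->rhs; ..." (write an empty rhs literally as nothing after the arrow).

aca->bb; baa->; cb->a

  | bbb
  | bbaaaca => baca => bbb
  | abca
  | baaba => ba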